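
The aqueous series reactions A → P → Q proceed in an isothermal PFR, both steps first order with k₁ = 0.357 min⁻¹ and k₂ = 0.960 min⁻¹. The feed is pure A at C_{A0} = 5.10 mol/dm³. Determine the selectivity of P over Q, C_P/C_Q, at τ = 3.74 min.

The intermediate concentration in a first-order A→B→C sequence is C_P = k₁C_{A0}(e^(−k₁τ) − e^(−k₂τ))/(k₂−k₁).
e^(−k₁τ) = e^(−0.357×3.74) = e^(−1.335) = 0.2631; e^(−k₂τ) = e^(−3.590) = 0.02759.
C_P = 0.357×5.10/(0.960−0.357) × (0.2631−0.02759) = 3.019×0.2355 = 0.7111 mol/dm³.
C_A = C_{A0}e^(−k₁τ) = 1.342 mol/dm³, so C_Q = C_{A0}−C_A−C_P = 3.047 mol/dm³; C_P/C_Q = 0.233.

0.233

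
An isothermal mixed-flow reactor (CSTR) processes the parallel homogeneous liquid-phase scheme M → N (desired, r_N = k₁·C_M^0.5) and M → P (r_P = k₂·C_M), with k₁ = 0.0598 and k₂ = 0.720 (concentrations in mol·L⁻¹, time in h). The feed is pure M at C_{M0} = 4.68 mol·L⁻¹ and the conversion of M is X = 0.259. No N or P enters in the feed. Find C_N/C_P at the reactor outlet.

0.0446

Exit C_M = C_{M0}(1−X) = 4.68×0.741 = 3.468 mol·L⁻¹.
A CSTR operates uniformly at the exit composition, giving r_N = 0.1114 and r_P = 2.497 (each k·C_M^n at C_M = 3.468).
Overall selectivity = C_N/C_P = r_Nτ/(r_Pτ) = r_N/r_P = 0.0446.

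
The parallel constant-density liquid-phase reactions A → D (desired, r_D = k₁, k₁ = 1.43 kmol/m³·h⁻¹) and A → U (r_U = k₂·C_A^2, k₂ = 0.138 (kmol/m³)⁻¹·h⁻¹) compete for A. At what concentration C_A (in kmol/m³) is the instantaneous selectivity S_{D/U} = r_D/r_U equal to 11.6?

S_{D/U} = (k₁/k₂)·C_A^-2 ⇒ C_A = (S·k₂/k₁)^(-0.5).
= (11.6×0.138/1.43)^(-0.5) = (1.119)^(-0.5) = 0.945 kmol/m³.

0.945 kmol/m³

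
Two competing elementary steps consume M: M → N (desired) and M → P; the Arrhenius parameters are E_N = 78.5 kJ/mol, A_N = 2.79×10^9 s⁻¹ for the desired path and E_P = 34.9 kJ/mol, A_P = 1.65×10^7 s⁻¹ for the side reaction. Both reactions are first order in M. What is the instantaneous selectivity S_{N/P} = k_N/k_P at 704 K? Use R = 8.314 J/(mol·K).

0.0984

k_N/k_P = (A_N/A_P)·exp[−(E_N−E_P)/(RT)] = (A_N/A_P)·exp[(E_P−E_N)/(RT)].
(E_P−E_N)/(RT) = (34.9−78.5)×10³/(8.314×704) = -43600/5853 = -7.449.
k_N/k_P = (2.79×10^9/1.65×10^7)·exp(-7.449) = 169.1 × 5.820×10^-4 = 0.0984.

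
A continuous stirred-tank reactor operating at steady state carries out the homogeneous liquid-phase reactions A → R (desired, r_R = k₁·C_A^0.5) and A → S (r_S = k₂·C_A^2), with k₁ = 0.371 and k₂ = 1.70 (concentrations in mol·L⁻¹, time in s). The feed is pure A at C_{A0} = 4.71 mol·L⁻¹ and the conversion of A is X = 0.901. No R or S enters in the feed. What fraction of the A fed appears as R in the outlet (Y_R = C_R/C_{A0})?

Exit C_A = C_{A0}(1−X) = 4.71×0.0990 = 0.4663 mol·L⁻¹.
In a CSTR the entire volume is at exit conditions, so r_R = 0.371×0.4663^0.5 = 0.2533 and r_S = 1.70×0.4663^2 = 0.3696.
Fraction of consumed A going to R: r_R/(r_R+r_S) = 0.4067.
C_R = 0.4067·C_{A0}·X = 0.4067×4.71×0.901 = 1.73 mol·L⁻¹; Y_R = C_R/C_{A0} = 0.366.

0.366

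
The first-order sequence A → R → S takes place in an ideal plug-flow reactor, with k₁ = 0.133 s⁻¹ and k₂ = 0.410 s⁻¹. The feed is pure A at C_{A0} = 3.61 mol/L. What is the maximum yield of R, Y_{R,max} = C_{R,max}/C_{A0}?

For a first-order series the maximum intermediate yield is C_{R,max}/C_{A0} = (k₁/k₂)^[k₂/(k₂−k₁)].
= (0.133/0.410)^(0.410/(0.410−0.133)) = (0.3244)^(1.480) = 0.1889.

0.189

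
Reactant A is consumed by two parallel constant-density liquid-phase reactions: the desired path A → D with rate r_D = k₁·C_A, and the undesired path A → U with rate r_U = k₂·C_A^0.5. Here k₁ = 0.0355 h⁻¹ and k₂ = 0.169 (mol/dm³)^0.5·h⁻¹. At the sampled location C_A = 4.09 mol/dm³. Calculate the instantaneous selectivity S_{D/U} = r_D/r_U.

S_{D/U} = r_D/r_U = (k₁·C_A)/(k₂·C_A^0.5) = (k₁/k₂)·C_A^0.5.
= (0.0355×4.090) / (0.169×4.090^0.5) = 0.1452/0.3418 = 0.425.
Since the desired path is higher order in A, keeping C_A high (PFR or concentrated feed) favours D.

0.425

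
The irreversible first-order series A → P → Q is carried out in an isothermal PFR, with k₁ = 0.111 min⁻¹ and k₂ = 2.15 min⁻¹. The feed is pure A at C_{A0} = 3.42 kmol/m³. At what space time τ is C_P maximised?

For first-order series the maximum of C_P occurs at τ_opt = ln(k₂/k₁)/(k₂−k₁).
= ln(2.15/0.111)/(2.15−0.111) = ln(19.37)/2.039 = 2.964/2.039 = 1.45 min.

1.45 min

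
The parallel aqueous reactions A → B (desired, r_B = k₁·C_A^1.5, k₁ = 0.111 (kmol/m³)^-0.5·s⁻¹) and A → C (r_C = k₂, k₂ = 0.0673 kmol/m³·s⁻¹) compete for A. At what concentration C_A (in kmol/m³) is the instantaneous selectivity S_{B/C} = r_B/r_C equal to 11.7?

S_{B/C} = (k₁/k₂)·C_A^1.5 ⇒ C_A = (S·k₂/k₁)^(1/1.5).
= (11.7×0.0673/0.111)^(0.6667) = (7.094)^(0.6667) = 3.69 kmol/m³.

3.69 kmol/m³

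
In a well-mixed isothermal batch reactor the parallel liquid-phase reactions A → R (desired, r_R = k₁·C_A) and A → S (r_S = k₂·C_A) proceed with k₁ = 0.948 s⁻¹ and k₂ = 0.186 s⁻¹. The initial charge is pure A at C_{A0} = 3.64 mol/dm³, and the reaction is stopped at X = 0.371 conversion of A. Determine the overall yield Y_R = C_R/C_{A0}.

0.310

C_A = C_{A0}(1−X) = 2.290 mol/dm³.
Both paths are first order in A, so the instantaneous fraction to R is constant: dC_R/d(−C_A) = k₁/(k₁+k₂) = 0.8360.
C_R = 0.8360·(C_{A0}−C_A) = 0.8360×1.350 = 1.13 mol/dm³.
Y_R = C_R/C_{A0} = 1.129/3.64 = 0.310.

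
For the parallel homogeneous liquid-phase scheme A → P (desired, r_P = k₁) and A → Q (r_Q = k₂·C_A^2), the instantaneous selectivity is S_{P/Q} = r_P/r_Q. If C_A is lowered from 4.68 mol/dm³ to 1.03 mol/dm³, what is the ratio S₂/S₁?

S_{P/Q} = (k₁/k₂)·C_A^-2, so S₂/S₁ = (C_{A,2}/C_{A,1})^-2.
= (1.03/4.68)^(-2) = (0.2201)^(-2) = 20.6.

20.6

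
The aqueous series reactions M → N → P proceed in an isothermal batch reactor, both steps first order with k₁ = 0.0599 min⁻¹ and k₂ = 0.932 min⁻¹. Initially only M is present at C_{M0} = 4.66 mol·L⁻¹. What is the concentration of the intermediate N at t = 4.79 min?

0.237 mol·L⁻¹

The intermediate concentration in a first-order A→B→C sequence is C_N = k₁C_{M0}(e^(−k₁t) − e^(−k₂t))/(k₂−k₁).
e^(−k₁t) = e^(−0.0599×4.79) = e^(−0.2869) = 0.7506; e^(−k₂t) = e^(−4.464) = 0.01151.
C_N = 0.0599×4.66/(0.932−0.0599) × (0.7506−0.01151) = 0.3201×0.7391 = 0.2366 mol·L⁻¹.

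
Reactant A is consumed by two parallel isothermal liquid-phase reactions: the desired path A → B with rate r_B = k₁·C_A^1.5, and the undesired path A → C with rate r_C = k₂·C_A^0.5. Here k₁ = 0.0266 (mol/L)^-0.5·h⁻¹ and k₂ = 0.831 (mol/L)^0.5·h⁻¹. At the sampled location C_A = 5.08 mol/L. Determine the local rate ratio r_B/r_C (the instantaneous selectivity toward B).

S_{B/C} = r_B/r_C = (k₁·C_A^1.5)/(k₂·C_A^0.5) = (k₁/k₂)·C_A.
= (0.0266×5.080^1.5) / (0.831×5.080^0.5) = 0.3046/1.873 = 0.163.
Since the desired path is higher order in A, keeping C_A high (PFR or concentrated feed) favours B.

0.163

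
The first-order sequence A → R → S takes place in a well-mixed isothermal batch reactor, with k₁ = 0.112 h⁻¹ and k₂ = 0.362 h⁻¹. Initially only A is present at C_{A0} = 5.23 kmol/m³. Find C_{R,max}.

At the optimum, C_{R,max}/C_{A0} = (k₁/k₂)^[k₂/(k₂−k₁)].
= (0.112/0.362)^(0.362/(0.362−0.112)) = (0.3094)^(1.448) = 0.1829.
C_{R,max} = 0.1829×5.23 = 0.957 kmol/m³.

0.957 kmol/m³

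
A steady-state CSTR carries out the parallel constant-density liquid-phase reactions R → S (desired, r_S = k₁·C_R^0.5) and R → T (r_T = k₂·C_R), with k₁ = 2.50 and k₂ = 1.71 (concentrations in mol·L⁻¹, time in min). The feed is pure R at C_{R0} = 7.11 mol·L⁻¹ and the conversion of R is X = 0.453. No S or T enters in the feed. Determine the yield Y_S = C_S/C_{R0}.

Exit C_R = C_{R0}(1−X) = 7.11×0.547 = 3.889 mol·L⁻¹.
In a CSTR the entire volume is at exit conditions, so r_S = 2.50×3.889^0.5 = 4.930 and r_T = 1.71×3.889 = 6.650.
Fraction of consumed R going to S: r_S/(r_S+r_T) = 0.4257.
C_S = 0.4257·C_{R0}·X = 0.4257×7.11×0.453 = 1.37 mol·L⁻¹; Y_S = C_S/C_{R0} = 0.193.

0.193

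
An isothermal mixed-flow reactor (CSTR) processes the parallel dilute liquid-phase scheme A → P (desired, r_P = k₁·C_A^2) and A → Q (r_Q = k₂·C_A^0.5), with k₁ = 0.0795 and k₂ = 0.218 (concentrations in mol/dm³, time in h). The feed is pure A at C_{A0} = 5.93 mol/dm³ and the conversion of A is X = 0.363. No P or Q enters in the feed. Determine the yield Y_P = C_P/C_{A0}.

0.264

Exit C_A = C_{A0}(1−X) = 5.93×0.637 = 3.777 mol/dm³.
In a CSTR the entire volume is at exit conditions, so r_P = 0.0795×3.777^2 = 1.134 and r_Q = 0.218×3.777^0.5 = 0.4237.
Fraction of consumed A going to P: r_P/(r_P+r_Q) = 0.7281.
C_P = 0.7281·C_{A0}·X = 0.7281×5.93×0.363 = 1.57 mol/dm³; Y_P = C_P/C_{A0} = 0.264.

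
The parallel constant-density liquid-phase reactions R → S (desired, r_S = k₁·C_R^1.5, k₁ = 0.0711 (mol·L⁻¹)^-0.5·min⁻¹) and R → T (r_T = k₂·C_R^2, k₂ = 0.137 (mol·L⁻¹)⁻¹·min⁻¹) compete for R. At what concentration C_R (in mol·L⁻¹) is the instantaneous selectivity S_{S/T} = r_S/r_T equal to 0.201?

6.67 mol·L⁻¹

S_{S/T} = (k₁/k₂)·C_R^-0.5 ⇒ C_R = (S·k₂/k₁)^(-2).
= (0.201×0.137/0.0711)^(-2) = (0.3873)^(-2) = 6.67 mol·L⁻¹.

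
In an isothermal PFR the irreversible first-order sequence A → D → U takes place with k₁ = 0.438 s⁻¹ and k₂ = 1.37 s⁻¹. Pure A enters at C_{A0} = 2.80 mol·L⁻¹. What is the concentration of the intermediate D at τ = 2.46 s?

The intermediate concentration in a first-order A→B→C sequence is C_D = k₁C_{A0}(e^(−k₁τ) − e^(−k₂τ))/(k₂−k₁).
e^(−k₁τ) = e^(−0.438×2.46) = e^(−1.077) = 0.3405; e^(−k₂τ) = e^(−3.370) = 0.03438.
C_D = 0.438×2.80/(1.37−0.438) × (0.3405−0.03438) = 1.316×0.3061 = 0.4028 mol·L⁻¹.

0.403 mol·L⁻¹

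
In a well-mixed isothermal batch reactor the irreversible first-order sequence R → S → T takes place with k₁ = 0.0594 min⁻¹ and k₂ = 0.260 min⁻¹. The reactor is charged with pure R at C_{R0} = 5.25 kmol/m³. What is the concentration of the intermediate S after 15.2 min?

The intermediate concentration in a first-order A→B→C sequence is C_S = k₁C_{R0}(e^(−k₁t) − e^(−k₂t))/(k₂−k₁).
e^(−k₁t) = e^(−0.0594×15.2) = e^(−0.9029) = 0.4054; e^(−k₂t) = e^(−3.952) = 0.01922.
C_S = 0.0594×5.25/(0.260−0.0594) × (0.4054−0.01922) = 1.555×0.3862 = 0.6004 kmol/m³.

0.600 kmol/m³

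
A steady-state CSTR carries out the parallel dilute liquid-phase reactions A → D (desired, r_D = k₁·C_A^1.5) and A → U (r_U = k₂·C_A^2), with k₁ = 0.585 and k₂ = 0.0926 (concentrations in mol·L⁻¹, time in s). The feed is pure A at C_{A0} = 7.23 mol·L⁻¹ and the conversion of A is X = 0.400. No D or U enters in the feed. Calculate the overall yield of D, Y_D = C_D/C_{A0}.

0.301

Exit C_A = C_{A0}(1−X) = 7.23×0.600 = 4.338 mol·L⁻¹.
In a CSTR the entire volume is at exit conditions, so r_D = 0.585×4.338^1.5 = 5.286 and r_U = 0.0926×4.338^2 = 1.743.
Fraction of consumed A going to D: r_D/(r_D+r_U) = 0.7521.
C_D = 0.7521·C_{A0}·X = 0.7521×7.23×0.400 = 2.17 mol·L⁻¹; Y_D = C_D/C_{A0} = 0.301.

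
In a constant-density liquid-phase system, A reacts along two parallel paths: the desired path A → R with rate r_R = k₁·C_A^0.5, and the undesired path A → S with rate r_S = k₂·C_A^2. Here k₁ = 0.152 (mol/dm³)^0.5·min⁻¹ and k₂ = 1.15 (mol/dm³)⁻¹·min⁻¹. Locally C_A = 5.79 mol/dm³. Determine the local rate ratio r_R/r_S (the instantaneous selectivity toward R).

0.00949

S_{R/S} = r_R/r_S = (k₁·C_A^0.5)/(k₂·C_A^2) = (k₁/k₂)·C_A^-1.5.
= (0.152×5.790^0.5) / (1.15×5.790^2) = 0.3657/38.55 = 0.00949.
The undesired path is higher order in A, so low C_A (CSTR or dilute feed) favours R.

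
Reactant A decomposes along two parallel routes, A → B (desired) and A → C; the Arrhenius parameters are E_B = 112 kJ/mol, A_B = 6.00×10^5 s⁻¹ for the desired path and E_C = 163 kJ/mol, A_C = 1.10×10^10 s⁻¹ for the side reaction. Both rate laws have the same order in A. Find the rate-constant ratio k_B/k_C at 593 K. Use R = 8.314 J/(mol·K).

Since both paths have the same order in A, the concentration cancels and S_{B/C} = k_B/k_C = (A_B/A_C)·exp[(E_C−E_B)/(RT)].
(E_C−E_B)/(RT) = (163−112)×10³/(8.314×593) = 51000/4930 = 10.34.
k_B/k_C = (6.00×10^5/1.10×10^10)·exp(10.34) = 5.455×10^-5 × 31083 = 1.70.

1.70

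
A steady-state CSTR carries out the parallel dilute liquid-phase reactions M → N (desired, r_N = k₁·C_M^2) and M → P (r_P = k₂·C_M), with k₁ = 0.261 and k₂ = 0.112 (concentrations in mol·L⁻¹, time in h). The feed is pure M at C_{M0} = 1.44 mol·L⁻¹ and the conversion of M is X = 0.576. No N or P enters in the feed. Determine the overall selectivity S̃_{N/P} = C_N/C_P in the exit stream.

Exit C_M = C_{M0}(1−X) = 1.44×0.424 = 0.6106 mol·L⁻¹.
A CSTR operates uniformly at the exit composition, giving r_N = 0.09730 and r_P = 0.06838 (each k·C_M^n at C_M = 0.6106).
Overall selectivity = C_N/C_P = r_Nτ/(r_Pτ) = r_N/r_P = 1.42.

1.42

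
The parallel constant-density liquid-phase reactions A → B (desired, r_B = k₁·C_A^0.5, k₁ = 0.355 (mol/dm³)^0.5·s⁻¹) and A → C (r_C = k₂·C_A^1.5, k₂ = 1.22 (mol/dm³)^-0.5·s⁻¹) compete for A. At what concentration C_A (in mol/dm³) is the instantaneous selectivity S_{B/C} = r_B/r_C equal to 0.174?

S_{B/C} = (k₁/k₂)·C_A⁻¹ ⇒ C_A = (S·k₂/k₁)^(-1).
= (0.174×1.22/0.355)^(-1) = (0.5980)^(-1) = 1.67 mol/dm³.

1.67 mol/dm³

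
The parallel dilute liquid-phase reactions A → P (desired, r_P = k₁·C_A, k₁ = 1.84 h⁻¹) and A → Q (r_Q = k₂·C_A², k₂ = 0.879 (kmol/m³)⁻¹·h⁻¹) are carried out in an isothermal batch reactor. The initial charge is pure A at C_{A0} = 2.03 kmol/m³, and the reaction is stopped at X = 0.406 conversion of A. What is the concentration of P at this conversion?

0.467 kmol/m³

C_A = C_{A0}(1−X) = 1.206 kmol/m³.
Along a PFR/batch, dC_P/dC_A = −r_P/(r_P+r_Q) = −k₁/(k₁+k₂·C_A).
Integrating from C_{A0} to C_A: C_P = (1.84/0.879)·ln[(1.84+0.879·2.03)/(1.84+0.879·1.21)] = 2.093·ln(3.624/2.900) = 0.4668 kmol/m³.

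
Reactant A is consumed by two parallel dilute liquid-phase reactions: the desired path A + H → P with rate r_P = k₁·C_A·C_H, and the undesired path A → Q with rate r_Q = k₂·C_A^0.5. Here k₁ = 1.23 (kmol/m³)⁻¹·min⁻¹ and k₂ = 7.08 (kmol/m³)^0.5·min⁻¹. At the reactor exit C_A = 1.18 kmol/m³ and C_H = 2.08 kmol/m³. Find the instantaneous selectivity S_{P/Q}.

0.393

S_{P/Q} = r_P/r_Q = (k₁·C_A·C_H)/(k₂·C_A^0.5) = (k₁/k₂)·C_A^0.5·C_H.
= (1.23×1.180×2.080) / (7.08×1.180^0.5) = 3.019/7.691 = 0.393.
Since the desired path is higher order in A, keeping C_A high (PFR or concentrated feed) favours P.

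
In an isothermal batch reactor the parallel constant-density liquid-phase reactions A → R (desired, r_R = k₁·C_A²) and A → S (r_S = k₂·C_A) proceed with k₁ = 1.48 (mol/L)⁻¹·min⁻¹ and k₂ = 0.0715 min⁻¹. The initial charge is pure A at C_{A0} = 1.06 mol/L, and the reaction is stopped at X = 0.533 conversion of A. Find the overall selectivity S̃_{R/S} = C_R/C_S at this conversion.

C_A = C_{A0}(1−X) = 0.4950 mol/L.
Along a PFR/batch, dC_S/dC_A = −r_S/(r_R+r_S) = −k₂/(k₂+k₁·C_A).
Integrating from C_{A0} to C_A: C_S = (0.0715/1.48)·ln[(0.0715+1.48·1.06)/(0.0715+1.48·0.495)] = 0.04831·ln(1.640/0.8041) = 0.03444 mol/L.
Then C_R = (C_{A0}−C_A) − C_S = 0.5650 − 0.03444 = 0.5305 mol/L.
S̃_{R/S} = C_R/C_S = 0.5305/0.03444 = 15.4.

15.4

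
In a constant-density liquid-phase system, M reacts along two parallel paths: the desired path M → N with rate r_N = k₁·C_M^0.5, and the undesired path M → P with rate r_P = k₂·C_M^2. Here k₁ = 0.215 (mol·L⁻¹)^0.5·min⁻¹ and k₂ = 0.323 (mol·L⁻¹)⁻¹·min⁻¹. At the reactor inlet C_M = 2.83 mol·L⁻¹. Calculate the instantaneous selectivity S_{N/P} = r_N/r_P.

0.140

S_{N/P} = r_N/r_P = (k₁·C_M^0.5)/(k₂·C_M^2) = (k₁/k₂)·C_M^-1.5.
= (0.215×2.830^0.5) / (0.323×2.830^2) = 0.3617/2.587 = 0.140.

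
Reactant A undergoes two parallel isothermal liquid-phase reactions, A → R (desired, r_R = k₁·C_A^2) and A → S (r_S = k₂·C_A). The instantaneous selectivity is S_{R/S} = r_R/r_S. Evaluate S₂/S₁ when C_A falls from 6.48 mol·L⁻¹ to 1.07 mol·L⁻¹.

0.165

S_{R/S} = (k₁/k₂)·C_A, so S₂/S₁ = (C_{A,2}/C_{A,1}).
= 1.07/6.48 = 0.165.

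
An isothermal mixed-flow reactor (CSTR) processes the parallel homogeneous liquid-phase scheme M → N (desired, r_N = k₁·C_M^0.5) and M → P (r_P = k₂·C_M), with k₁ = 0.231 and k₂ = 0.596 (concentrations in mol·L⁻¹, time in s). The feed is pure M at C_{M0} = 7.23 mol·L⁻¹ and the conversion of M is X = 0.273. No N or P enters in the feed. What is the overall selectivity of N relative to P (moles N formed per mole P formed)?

Exit C_M = C_{M0}(1−X) = 7.23×0.727 = 5.256 mol·L⁻¹.
Rates in a CSTR are evaluated at the outlet concentration: r_N = 0.231×5.256^0.5 = 0.5296, r_P = 0.596×5.256 = 3.133.
Overall selectivity = C_N/C_P = r_Nτ/(r_Pτ) = r_N/r_P = 0.169.

0.169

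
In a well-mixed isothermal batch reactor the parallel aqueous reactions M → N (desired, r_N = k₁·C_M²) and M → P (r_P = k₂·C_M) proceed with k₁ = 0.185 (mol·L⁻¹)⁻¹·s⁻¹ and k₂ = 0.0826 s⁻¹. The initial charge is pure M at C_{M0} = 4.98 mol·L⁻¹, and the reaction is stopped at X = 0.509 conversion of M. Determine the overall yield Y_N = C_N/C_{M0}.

C_M = C_{M0}(1−X) = 2.445 mol·L⁻¹.
Along a PFR/batch, dC_P/dC_M = −r_P/(r_N+r_P) = −k₂/(k₂+k₁·C_M).
Integrating from C_{M0} to C_M: C_P = (0.0826/0.185)·ln[(0.0826+0.185·4.98)/(0.0826+0.185·2.45)] = 0.4465·ln(1.004/0.5350) = 0.2810 mol·L⁻¹.
Then C_N = (C_{M0}−C_M) − C_P = 2.535 − 0.2810 = 2.254 mol·L⁻¹.
Y_N = C_N/C_{M0} = 2.254/4.98 = 0.453.

0.453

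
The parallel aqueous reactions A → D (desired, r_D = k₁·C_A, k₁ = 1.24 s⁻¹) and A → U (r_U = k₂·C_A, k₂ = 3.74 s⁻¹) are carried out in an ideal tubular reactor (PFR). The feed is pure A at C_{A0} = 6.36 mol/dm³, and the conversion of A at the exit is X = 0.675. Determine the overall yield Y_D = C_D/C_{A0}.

0.168

C_A = C_{A0}(1−X) = 2.067 mol/dm³.
Both paths are first order in A, so the instantaneous fraction to D is constant: dC_D/d(−C_A) = k₁/(k₁+k₂) = 0.2490.
C_D = 0.2490·(C_{A0}−C_A) = 0.2490×4.293 = 1.07 mol/dm³.
Y_D = C_D/C_{A0} = 1.069/6.36 = 0.168.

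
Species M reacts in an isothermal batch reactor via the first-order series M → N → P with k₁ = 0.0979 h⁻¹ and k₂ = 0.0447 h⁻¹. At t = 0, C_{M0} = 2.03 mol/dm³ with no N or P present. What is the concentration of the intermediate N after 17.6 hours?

The intermediate concentration in a first-order A→B→C sequence is C_N = k₁C_{M0}(e^(−k₁t) − e^(−k₂t))/(k₂−k₁).
e^(−k₁t) = e^(−0.0979×17.6) = e^(−1.723) = 0.1785; e^(−k₂t) = e^(−0.7867) = 0.4553.
C_N = 0.0979×2.03/(0.0447−0.0979) × (0.1785−0.4553) = (-3.736)×(-0.2768) = 1.034 mol/dm³.

1.03 mol/dm³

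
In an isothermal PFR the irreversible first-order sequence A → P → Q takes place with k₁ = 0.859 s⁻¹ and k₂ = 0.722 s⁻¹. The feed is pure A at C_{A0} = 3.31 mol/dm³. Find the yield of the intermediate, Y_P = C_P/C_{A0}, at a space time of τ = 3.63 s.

The intermediate concentration in a first-order A→B→C sequence is C_P = k₁C_{A0}(e^(−k₁τ) − e^(−k₂τ))/(k₂−k₁).
e^(−k₁τ) = e^(−0.859×3.63) = e^(−3.118) = 0.04424; e^(−k₂τ) = e^(−2.621) = 0.07274.
C_P = 0.859×3.31/(0.722−0.859) × (0.04424−0.07274) = (-20.75)×(-0.02850) = 0.5915 mol/dm³.
Y_P = C_P/C_{A0} = 0.5915/3.31 = 0.179.

0.179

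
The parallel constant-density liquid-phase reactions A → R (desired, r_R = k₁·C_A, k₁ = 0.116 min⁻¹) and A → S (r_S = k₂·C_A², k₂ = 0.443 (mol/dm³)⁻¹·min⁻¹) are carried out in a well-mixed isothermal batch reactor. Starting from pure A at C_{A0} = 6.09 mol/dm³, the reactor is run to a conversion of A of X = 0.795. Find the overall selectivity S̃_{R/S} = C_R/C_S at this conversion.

0.0842

C_A = C_{A0}(1−X) = 1.248 mol/dm³.
Along a PFR/batch, dC_R/dC_A = −r_R/(r_R+r_S) = −k₁/(k₁+k₂·C_A).
Integrating from C_{A0} to C_A: C_R = (0.116/0.443)·ln[(0.116+0.443·6.09)/(0.116+0.443·1.25)] = 0.2619·ln(2.814/0.6691) = 0.3761 mol/dm³.
C_S = (C_{A0}−C_A)−C_R = 4.465 mol/dm³; S̃_{R/S} = 0.3761/4.465 = 0.0842.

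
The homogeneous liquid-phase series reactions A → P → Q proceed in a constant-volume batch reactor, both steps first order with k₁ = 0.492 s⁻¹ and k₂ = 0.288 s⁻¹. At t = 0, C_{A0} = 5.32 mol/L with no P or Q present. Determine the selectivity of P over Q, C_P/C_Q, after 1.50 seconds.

The intermediate concentration in a first-order A→B→C sequence is C_P = k₁C_{A0}(e^(−k₁t) − e^(−k₂t))/(k₂−k₁).
e^(−k₁t) = e^(−0.492×1.50) = e^(−0.7380) = 0.4781; e^(−k₂t) = e^(−0.4320) = 0.6492.
C_P = 0.492×5.32/(0.288−0.492) × (0.4781−0.6492) = (-12.83)×(-0.1711) = 2.196 mol/L.
C_A = C_{A0}e^(−k₁t) = 2.543 mol/L, so C_Q = C_{A0}−C_A−C_P = 0.5808 mol/L; C_P/C_Q = 3.78.

3.78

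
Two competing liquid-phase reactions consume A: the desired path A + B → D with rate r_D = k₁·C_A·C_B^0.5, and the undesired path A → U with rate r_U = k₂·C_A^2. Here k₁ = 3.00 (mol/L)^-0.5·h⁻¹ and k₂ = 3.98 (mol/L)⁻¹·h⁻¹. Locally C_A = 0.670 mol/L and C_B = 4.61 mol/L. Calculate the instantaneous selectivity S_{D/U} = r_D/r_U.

2.42

S_{D/U} = r_D/r_U = (k₁·C_A·C_B^0.5)/(k₂·C_A^2) = (k₁/k₂)·C_A⁻¹·C_B^0.5.
= (3.00×0.6700×4.610^0.5) / (3.98×0.6700^2) = 4.316/1.787 = 2.42.
The undesired path is higher order in A, so low C_A (CSTR or dilute feed) favours D.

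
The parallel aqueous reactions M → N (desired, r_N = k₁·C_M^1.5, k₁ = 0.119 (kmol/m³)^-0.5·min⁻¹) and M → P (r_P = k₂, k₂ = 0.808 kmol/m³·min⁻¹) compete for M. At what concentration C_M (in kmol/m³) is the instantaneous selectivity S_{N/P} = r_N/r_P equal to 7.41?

13.6 kmol/m³

S_{N/P} = (k₁/k₂)·C_M^1.5 ⇒ C_M = (S·k₂/k₁)^(1/1.5).
= (7.41×0.808/0.119)^(0.6667) = (50.31)^(0.6667) = 13.6 kmol/m³.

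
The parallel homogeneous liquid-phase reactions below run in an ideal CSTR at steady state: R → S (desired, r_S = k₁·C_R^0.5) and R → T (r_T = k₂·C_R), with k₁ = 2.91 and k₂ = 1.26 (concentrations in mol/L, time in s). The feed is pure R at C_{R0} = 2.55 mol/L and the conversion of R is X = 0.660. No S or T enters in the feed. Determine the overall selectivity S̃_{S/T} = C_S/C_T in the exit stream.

Exit C_R = C_{R0}(1−X) = 2.55×0.340 = 0.8670 mol/L.
A CSTR operates uniformly at the exit composition, giving r_S = 2.710 and r_T = 1.092 (each k·C_R^n at C_R = 0.8670).
Overall selectivity = C_S/C_T = r_Sτ/(r_Tτ) = r_S/r_T = 2.48.

2.48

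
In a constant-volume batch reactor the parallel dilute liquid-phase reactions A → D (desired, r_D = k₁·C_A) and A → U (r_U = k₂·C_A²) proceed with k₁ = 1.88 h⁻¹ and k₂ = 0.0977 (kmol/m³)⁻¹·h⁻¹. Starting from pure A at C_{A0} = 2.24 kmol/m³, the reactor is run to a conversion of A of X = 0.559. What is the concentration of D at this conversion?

C_A = C_{A0}(1−X) = 0.9878 kmol/m³.
Along a PFR/batch, dC_D/dC_A = −r_D/(r_D+r_U) = −k₁/(k₁+k₂·C_A).
Integrating from C_{A0} to C_A: C_D = (1.88/0.0977)·ln[(1.88+0.0977·2.24)/(1.88+0.0977·0.988)] = 19.24·ln(2.099/1.977) = 1.156 kmol/m³.

1.16 kmol/m³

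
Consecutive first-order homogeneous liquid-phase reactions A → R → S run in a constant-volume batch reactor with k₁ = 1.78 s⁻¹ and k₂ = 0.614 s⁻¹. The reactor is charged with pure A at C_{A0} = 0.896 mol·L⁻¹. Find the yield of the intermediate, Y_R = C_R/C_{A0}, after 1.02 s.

0.568

Solving the coupled first-order balances gives C_R(t) = [k₁/(k₂−k₁)]·C_{A0}·(e^(−k₁t) − e^(−k₂t)).
e^(−k₁t) = e^(−1.78×1.02) = e^(−1.816) = 0.1627; e^(−k₂t) = e^(−0.6263) = 0.5346.
C_R = 1.78×0.896/(0.614−1.78) × (0.1627−0.5346) = (-1.368)×(-0.3718) = 0.5086 mol·L⁻¹.
Y_R = C_R/C_{A0} = 0.5086/0.896 = 0.568.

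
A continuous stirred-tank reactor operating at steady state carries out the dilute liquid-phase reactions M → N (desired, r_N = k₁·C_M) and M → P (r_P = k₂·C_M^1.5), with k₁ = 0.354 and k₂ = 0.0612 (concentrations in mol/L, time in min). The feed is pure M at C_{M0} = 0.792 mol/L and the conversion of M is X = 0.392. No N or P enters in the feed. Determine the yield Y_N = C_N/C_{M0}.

0.350

Exit C_M = C_{M0}(1−X) = 0.792×0.608 = 0.4815 mol/L.
Rates in a CSTR are evaluated at the outlet concentration: r_N = 0.354×0.4815 = 0.1705, r_P = 0.0612×0.4815^1.5 = 0.02045.
Fraction of consumed M going to N: r_N/(r_N+r_P) = 0.8929.
C_N = 0.8929·C_{M0}·X = 0.8929×0.792×0.392 = 0.277 mol/L; Y_N = C_N/C_{M0} = 0.350.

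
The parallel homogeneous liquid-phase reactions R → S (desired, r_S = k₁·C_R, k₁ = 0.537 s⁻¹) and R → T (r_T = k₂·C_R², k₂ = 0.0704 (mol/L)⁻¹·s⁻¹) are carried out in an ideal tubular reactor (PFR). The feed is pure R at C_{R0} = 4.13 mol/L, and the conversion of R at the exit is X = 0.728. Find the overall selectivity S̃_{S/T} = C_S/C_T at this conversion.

2.99

C_R = C_{R0}(1−X) = 1.123 mol/L.
Along a PFR/batch, dC_S/dC_R = −r_S/(r_S+r_T) = −k₁/(k₁+k₂·C_R).
Integrating from C_{R0} to C_R: C_S = (0.537/0.0704)·ln[(0.537+0.0704·4.13)/(0.537+0.0704·1.12)] = 7.628·ln(0.8278/0.6161) = 2.253 mol/L.
C_T = (C_{R0}−C_R)−C_S = 0.7539 mol/L; S̃_{S/T} = 2.253/0.7539 = 2.99.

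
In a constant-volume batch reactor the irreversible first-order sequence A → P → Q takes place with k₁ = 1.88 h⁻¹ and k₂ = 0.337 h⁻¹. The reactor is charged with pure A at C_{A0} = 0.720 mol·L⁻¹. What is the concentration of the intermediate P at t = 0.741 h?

Solving the coupled first-order balances gives C_P(t) = [k₁/(k₂−k₁)]·C_{A0}·(e^(−k₁t) − e^(−k₂t)).
e^(−k₁t) = e^(−1.88×0.741) = e^(−1.393) = 0.2483; e^(−k₂t) = e^(−0.2497) = 0.7790.
C_P = 1.88×0.720/(0.337−1.88) × (0.2483−0.7790) = (-0.8773)×(-0.5307) = 0.4656 mol·L⁻¹.

0.466 mol·L⁻¹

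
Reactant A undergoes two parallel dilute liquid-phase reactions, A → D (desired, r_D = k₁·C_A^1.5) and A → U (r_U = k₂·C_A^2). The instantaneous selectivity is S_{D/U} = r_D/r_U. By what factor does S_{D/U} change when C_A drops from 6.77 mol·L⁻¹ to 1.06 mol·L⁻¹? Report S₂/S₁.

2.53

S_{D/U} = (k₁/k₂)·C_A^-0.5, so S₂/S₁ = (C_{A,2}/C_{A,1})^-0.5.
= (1.06/6.77)^(-0.5) = (0.1566)^(-0.5) = 2.53.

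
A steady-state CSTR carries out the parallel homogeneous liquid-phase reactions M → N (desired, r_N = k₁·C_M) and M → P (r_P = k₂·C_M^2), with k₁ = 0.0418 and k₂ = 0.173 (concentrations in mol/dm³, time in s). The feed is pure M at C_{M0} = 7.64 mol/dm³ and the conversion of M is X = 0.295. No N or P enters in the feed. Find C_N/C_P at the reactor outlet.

Exit C_M = C_{M0}(1−X) = 7.64×0.705 = 5.386 mol/dm³.
A CSTR operates uniformly at the exit composition, giving r_N = 0.2251 and r_P = 5.019 (each k·C_M^n at C_M = 5.386).
Overall selectivity = C_N/C_P = r_Nτ/(r_Pτ) = r_N/r_P = 0.0449.

0.0449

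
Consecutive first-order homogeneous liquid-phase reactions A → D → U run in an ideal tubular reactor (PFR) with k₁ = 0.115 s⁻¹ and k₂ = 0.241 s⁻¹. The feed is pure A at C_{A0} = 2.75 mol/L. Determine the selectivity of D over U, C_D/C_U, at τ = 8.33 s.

0.585

Solving the coupled first-order balances gives C_D(τ) = [k₁/(k₂−k₁)]·C_{A0}·(e^(−k₁τ) − e^(−k₂τ)).
e^(−k₁τ) = e^(−0.115×8.33) = e^(−0.9580) = 0.3837; e^(−k₂τ) = e^(−2.008) = 0.1343.
C_D = 0.115×2.75/(0.241−0.115) × (0.3837−0.1343) = 2.510×0.2494 = 0.6259 mol/L.
C_A = C_{A0}e^(−k₁τ) = 1.055 mol/L, so C_U = C_{A0}−C_A−C_D = 1.069 mol/L; C_D/C_U = 0.585.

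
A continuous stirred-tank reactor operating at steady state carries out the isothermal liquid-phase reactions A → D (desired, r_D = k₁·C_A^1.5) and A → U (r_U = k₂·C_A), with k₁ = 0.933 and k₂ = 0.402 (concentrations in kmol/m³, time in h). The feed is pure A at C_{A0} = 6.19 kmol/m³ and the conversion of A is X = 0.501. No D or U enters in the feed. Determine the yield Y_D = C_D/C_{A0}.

0.402

Exit C_A = C_{A0}(1−X) = 6.19×0.499 = 3.089 kmol/m³.
A CSTR operates uniformly at the exit composition, giving r_D = 5.065 and r_U = 1.242 (each k·C_A^n at C_A = 3.089).
Fraction of consumed A going to D: r_D/(r_D+r_U) = 0.8031.
C_D = 0.8031·C_{A0}·X = 0.8031×6.19×0.501 = 2.49 kmol/m³; Y_D = C_D/C_{A0} = 0.402.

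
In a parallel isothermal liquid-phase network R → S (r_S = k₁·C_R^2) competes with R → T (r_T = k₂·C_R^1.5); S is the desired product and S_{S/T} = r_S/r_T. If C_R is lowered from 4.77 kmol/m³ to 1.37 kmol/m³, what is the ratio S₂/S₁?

0.536

S_{S/T} = (k₁/k₂)·C_R^0.5, so S₂/S₁ = (C_{R,2}/C_{R,1})^0.5.
= (1.37/4.77)^0.5 = (0.2872)^0.5 = 0.536.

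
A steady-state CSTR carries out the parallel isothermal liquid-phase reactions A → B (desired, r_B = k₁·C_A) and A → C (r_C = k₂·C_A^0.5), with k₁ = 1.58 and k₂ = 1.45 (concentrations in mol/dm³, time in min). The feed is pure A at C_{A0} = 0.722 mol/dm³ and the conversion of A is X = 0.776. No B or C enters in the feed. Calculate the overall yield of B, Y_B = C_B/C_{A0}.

0.236

Exit C_A = C_{A0}(1−X) = 0.722×0.224 = 0.1617 mol/dm³.
A CSTR operates uniformly at the exit composition, giving r_B = 0.2555 and r_C = 0.5831 (each k·C_A^n at C_A = 0.1617).
Fraction of consumed A going to B: r_B/(r_B+r_C) = 0.3047.
C_B = 0.3047·C_{A0}·X = 0.3047×0.722×0.776 = 0.171 mol/dm³; Y_B = C_B/C_{A0} = 0.236.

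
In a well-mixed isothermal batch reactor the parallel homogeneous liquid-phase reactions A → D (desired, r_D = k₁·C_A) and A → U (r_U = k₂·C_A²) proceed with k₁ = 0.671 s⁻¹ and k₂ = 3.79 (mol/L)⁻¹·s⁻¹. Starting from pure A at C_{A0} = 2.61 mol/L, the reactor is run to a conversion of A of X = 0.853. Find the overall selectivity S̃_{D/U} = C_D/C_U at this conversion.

0.146

C_A = C_{A0}(1−X) = 0.3837 mol/L.
Along a PFR/batch, dC_D/dC_A = −r_D/(r_D+r_U) = −k₁/(k₁+k₂·C_A).
Integrating from C_{A0} to C_A: C_D = (0.671/3.79)·ln[(0.671+3.79·2.61)/(0.671+3.79·0.384)] = 0.1770·ln(10.56/2.125) = 0.2839 mol/L.
C_U = (C_{A0}−C_A)−C_D = 1.942 mol/L; S̃_{D/U} = 0.2839/1.942 = 0.146.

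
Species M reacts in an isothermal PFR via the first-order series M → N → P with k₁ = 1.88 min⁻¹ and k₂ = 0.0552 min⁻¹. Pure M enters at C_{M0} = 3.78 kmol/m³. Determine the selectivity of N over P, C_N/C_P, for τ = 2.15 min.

10.5

The intermediate concentration in a first-order A→B→C sequence is C_N = k₁C_{M0}(e^(−k₁τ) − e^(−k₂τ))/(k₂−k₁).
e^(−k₁τ) = e^(−1.88×2.15) = e^(−4.042) = 0.01756; e^(−k₂τ) = e^(−0.1187) = 0.8881.
C_N = 1.88×3.78/(0.0552−1.88) × (0.01756−0.8881) = (-3.894)×(-0.8705) = 3.390 kmol/m³.
C_M = C_{M0}e^(−k₁τ) = 0.06639 kmol/m³, so C_P = C_{M0}−C_M−C_N = 0.3235 kmol/m³; C_N/C_P = 10.5.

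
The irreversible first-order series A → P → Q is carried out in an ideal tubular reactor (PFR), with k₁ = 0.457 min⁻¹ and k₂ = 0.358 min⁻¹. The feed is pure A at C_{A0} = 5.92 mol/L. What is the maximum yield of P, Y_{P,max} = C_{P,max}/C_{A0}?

0.414

For a first-order series the maximum intermediate yield is C_{P,max}/C_{A0} = (k₁/k₂)^[k₂/(k₂−k₁)].
= (0.457/0.358)^(0.358/(0.358−0.457)) = (1.277)^(-3.616) = 0.4136.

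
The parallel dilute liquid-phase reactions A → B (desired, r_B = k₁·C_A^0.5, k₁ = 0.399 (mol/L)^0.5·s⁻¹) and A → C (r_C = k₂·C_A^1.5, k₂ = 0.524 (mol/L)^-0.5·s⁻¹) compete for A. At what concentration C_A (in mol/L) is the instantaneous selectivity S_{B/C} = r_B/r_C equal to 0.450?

1.69 mol/L

S_{B/C} = (k₁/k₂)·C_A⁻¹ ⇒ C_A = (S·k₂/k₁)^(-1).
= (0.450×0.524/0.399)^(-1) = (0.5910)^(-1) = 1.69 mol/L.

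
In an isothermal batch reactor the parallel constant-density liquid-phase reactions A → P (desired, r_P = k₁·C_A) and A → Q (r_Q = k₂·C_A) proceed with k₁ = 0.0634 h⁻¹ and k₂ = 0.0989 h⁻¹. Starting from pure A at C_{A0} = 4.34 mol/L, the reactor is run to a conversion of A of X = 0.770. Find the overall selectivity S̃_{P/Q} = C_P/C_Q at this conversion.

0.641

C_A = C_{A0}(1−X) = 0.9982 mol/L.
Both paths are first order in A, so the instantaneous fraction to P is constant: dC_P/d(−C_A) = k₁/(k₁+k₂) = 0.3906.
C_P = 0.3906·(C_{A0}−C_A) = 0.3906×3.342 = 1.31 mol/L.
C_Q = (C_{A0}−C_A)−C_P = 2.036 mol/L; S̃_{P/Q} = 1.305/2.036 = 0.641.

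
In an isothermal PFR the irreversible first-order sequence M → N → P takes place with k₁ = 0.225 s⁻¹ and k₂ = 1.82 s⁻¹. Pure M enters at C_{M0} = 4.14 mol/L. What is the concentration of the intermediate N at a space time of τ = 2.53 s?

Solving the coupled first-order balances gives C_N(τ) = [k₁/(k₂−k₁)]·C_{M0}·(e^(−k₁τ) − e^(−k₂τ)).
e^(−k₁τ) = e^(−0.225×2.53) = e^(−0.5692) = 0.5659; e^(−k₂τ) = e^(−4.605) = 0.01001.
C_N = 0.225×4.14/(1.82−0.225) × (0.5659−0.01001) = 0.5840×0.5559 = 0.3247 mol/L.

0.325 mol/L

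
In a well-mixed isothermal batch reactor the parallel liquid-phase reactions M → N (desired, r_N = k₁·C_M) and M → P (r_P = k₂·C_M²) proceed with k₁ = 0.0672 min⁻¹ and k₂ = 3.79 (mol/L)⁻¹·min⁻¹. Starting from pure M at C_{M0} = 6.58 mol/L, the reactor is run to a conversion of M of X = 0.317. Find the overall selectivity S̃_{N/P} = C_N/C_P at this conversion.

0.00324

C_M = C_{M0}(1−X) = 4.494 mol/L.
Along a PFR/batch, dC_N/dC_M = −r_N/(r_N+r_P) = −k₁/(k₁+k₂·C_M).
Integrating from C_{M0} to C_M: C_N = (0.0672/3.79)·ln[(0.0672+3.79·6.58)/(0.0672+3.79·4.49)] = 0.01773·ln(25.01/17.10) = 0.006738 mol/L.
C_P = (C_{M0}−C_M)−C_N = 2.079 mol/L; S̃_{N/P} = 0.006738/2.079 = 0.00324.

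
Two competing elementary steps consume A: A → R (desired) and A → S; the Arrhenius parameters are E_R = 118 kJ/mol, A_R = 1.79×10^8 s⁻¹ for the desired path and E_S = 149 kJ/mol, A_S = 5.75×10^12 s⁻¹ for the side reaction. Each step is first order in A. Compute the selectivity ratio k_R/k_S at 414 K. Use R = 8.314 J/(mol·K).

0.254

Since both paths have the same order in A, the concentration cancels and S_{R/S} = k_R/k_S = (A_R/A_S)·exp[(E_S−E_R)/(RT)].
(E_S−E_R)/(RT) = (149−118)×10³/(8.314×414) = 31000/3442 = 9.006.
k_R/k_S = (1.79×10^8/5.75×10^12)·exp(9.006) = 3.113×10^-5 × 8155 = 0.254.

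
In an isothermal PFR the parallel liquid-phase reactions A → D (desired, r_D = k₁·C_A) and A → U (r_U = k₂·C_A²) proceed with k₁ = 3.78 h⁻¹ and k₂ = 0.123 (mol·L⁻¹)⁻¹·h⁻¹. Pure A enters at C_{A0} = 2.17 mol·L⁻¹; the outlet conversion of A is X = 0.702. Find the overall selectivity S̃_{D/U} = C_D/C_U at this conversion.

C_A = C_{A0}(1−X) = 0.6467 mol·L⁻¹.
Along a PFR/batch, dC_D/dC_A = −r_D/(r_D+r_U) = −k₁/(k₁+k₂·C_A).
Integrating from C_{A0} to C_A: C_D = (3.78/0.123)·ln[(3.78+0.123·2.17)/(3.78+0.123·0.647)] = 30.73·ln(4.047/3.860) = 1.457 mol·L⁻¹.
C_U = (C_{A0}−C_A)−C_D = 0.06648 mol·L⁻¹; S̃_{D/U} = 1.457/0.06648 = 21.9.

21.9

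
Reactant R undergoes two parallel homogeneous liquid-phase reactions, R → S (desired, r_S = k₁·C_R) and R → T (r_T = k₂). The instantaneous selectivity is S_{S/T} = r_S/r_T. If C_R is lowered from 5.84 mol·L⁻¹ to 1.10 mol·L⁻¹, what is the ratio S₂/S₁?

S_{S/T} = (k₁/k₂)·C_R, so S₂/S₁ = (C_{R,2}/C_{R,1}).
= 1.10/5.84 = 0.188.
Selectivity toward S falls as C_R falls — high-concentration operation is favoured.

0.188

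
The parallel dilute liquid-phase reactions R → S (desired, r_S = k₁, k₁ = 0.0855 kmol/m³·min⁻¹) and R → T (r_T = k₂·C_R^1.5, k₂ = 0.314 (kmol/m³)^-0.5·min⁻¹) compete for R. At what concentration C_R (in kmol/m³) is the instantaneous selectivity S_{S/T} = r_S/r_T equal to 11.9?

0.0806 kmol/m³

S_{S/T} = (k₁/k₂)·C_R^-1.5 ⇒ C_R = (S·k₂/k₁)^(1/(-1.5)).
= (11.9×0.314/0.0855)^(-0.6667) = (43.70)^(-0.6667) = 0.0806 kmol/m³.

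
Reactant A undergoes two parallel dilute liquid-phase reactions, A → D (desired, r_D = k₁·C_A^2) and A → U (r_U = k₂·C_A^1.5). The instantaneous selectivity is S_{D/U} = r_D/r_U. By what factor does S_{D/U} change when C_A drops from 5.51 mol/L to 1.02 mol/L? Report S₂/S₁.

S_{D/U} = (k₁/k₂)·C_A^0.5, so S₂/S₁ = (C_{A,2}/C_{A,1})^0.5.
= (1.02/5.51)^0.5 = (0.1851)^0.5 = 0.430.
Selectivity toward D falls as C_A falls — high-concentration operation is favoured.

0.430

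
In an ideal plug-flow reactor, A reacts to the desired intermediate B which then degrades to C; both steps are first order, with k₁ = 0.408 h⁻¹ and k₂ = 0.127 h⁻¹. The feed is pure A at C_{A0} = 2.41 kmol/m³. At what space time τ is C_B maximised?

4.15 h

Setting dC_B/dτ = 0 gives τ_opt = ln(k₂/k₁)/(k₂−k₁).
= ln(0.127/0.408)/(0.127−0.408) = ln(0.3113)/-0.2810 = -1.167/-0.2810 = 4.15 h.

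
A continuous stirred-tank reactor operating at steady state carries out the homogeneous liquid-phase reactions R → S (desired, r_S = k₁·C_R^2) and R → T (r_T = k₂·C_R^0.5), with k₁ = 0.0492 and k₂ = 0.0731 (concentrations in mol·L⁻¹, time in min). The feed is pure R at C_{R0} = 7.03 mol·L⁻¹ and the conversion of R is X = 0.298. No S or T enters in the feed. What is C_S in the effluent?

1.84 mol·L⁻¹

Exit C_R = C_{R0}(1−X) = 7.03×0.702 = 4.935 mol·L⁻¹.
Rates in a CSTR are evaluated at the outlet concentration: r_S = 0.0492×4.935^2 = 1.198, r_T = 0.0731×4.935^0.5 = 0.1624.
Fraction of consumed R going to S: r_S/(r_S+r_T) = 0.8807.
C_S = 0.8807·C_{R0}·X = 0.8807×7.03×0.298 = 1.84 mol·L⁻¹.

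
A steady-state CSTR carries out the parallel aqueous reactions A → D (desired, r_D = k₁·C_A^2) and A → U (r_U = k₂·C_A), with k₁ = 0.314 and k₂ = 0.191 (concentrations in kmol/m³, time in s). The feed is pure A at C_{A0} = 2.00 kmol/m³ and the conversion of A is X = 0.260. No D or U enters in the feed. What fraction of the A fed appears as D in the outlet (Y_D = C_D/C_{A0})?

Exit C_A = C_{A0}(1−X) = 2.00×0.740 = 1.480 kmol/m³.
A CSTR operates uniformly at the exit composition, giving r_D = 0.6878 and r_U = 0.2827 (each k·C_A^n at C_A = 1.480).
Fraction of consumed A going to D: r_D/(r_D+r_U) = 0.7087.
C_D = 0.7087·C_{A0}·X = 0.7087×2.00×0.260 = 0.369 kmol/m³; Y_D = C_D/C_{A0} = 0.184.

0.184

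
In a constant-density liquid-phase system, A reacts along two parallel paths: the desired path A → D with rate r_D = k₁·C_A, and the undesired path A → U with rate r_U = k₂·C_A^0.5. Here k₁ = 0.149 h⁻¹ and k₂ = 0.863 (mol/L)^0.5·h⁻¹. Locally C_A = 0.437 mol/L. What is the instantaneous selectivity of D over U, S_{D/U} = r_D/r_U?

0.114

S_{D/U} = r_D/r_U = (k₁·C_A)/(k₂·C_A^0.5) = (k₁/k₂)·C_A^0.5.
= (0.149×0.4370) / (0.863×0.4370^0.5) = 0.06511/0.5705 = 0.114.
Since the desired path is higher order in A, keeping C_A high (PFR or concentrated feed) favours D.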